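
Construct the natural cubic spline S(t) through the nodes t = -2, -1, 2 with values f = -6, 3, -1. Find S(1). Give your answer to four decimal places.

Write m_i for S''(x_i). With h_i = 1, 3 and divided differences Δ_i = 9, -4/3, the continuity of S' gives the tridiagonal system
  1·m_0 + 8·m_1 + 3·m_2 = 6(Δ_1 - Δ_0) = -62
Natural end conditions: m_0 = m_2 = 0.
Solving: m_0 = 0, m_1 = -31/4, m_2 = 0.
On [-1, 2], S(t) = 3 + 77/12·(t + 1) - 31/8·(t + 1)² + 31/72·(t + 1)³.
With (t + 1) = 2: S(1) = 34/9.

3.7778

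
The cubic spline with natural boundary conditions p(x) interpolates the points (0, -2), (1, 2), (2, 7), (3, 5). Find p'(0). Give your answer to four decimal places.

3.2667

With m_i denoting the second derivative at x_i, h_i = 1, 1, 1, and Δ_i = (y_(i+1) − y_i)/h_i = 4, 5, -2:
  1·m_0 + 4·m_1 + 1·m_2 = 6(Δ_1 - Δ_0) = 6
  1·m_1 + 4·m_2 + 1·m_3 = 6(Δ_2 - Δ_1) = -42
Natural end conditions: m_0 = m_3 = 0.
Forward elimination and back-substitution give m_0 = 0, m_1 = 22/5, m_2 = -58/5, m_3 = 0.
On [0, 1], p'(x) = b_0 + 2c_0·x + 3d_0·x² with b_0 = Δ_0 - h_0(2m_0 + m_1)/6 = 49/15, c_0 = m_0/2 = 0, d_0 = (m_1 - m_0)/(6h_0) = 11/15. So p'(0) = 49/15.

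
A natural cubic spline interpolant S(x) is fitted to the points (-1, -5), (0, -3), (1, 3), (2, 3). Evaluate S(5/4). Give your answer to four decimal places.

Write M_i for S''(x_i). With h_i = 1, 1, 1 and divided differences Δ_i = 2, 6, 0, the continuity of S' gives the tridiagonal system
  1·M_0 + 4·M_1 + 1·M_2 = 6(Δ_1 - Δ_0) = 24
  1·M_1 + 4·M_2 + 1·M_3 = 6(Δ_2 - Δ_1) = -36
Natural end conditions: M_0 = M_3 = 0.
Forward elimination and back-substitution give M_0 = 0, M_1 = 44/5, M_2 = -56/5, M_3 = 0.
On [1, 2], S(x) = 3 + 56/15·(x - 1) - 28/5·(x - 1)² + 28/15·(x - 1)³.
With (x - 1) = 1/4: S(5/4) = 289/80.

3.6125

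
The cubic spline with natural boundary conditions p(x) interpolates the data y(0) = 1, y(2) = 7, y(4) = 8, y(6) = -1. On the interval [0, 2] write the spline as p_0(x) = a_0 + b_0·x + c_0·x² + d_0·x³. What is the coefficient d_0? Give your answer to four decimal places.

-0.0833

With M_i denoting the second derivative at x_i, h_i = 2, 2, 2, and Δ_i = (y_(i+1) − y_i)/h_i = 3, 1/2, -9/2:
  2·M_0 + 8·M_1 + 2·M_2 = 6(Δ_1 - Δ_0) = -15
  2·M_1 + 8·M_2 + 2·M_3 = 6(Δ_2 - Δ_1) = -30
Natural end conditions: M_0 = M_3 = 0.
Solving: M_0 = 0, M_1 = -1, M_2 = -7/2, M_3 = 0.
On [0, 2], with p_0(x) = a_0 + b_0·x + c_0·x² + d_0·x³: c_0 = M_0/2 = 0, d_0 = (M_1 - M_0)/(6h_0) = -1/12, b_0 = Δ_0 - h_0(2M_0 + M_1)/6 = 10/3.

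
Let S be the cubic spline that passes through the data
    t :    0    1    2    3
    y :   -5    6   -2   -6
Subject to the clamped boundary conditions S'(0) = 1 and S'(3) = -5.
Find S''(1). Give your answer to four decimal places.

With M_i denoting the second derivative at x_i, h_i = 1, 1, 1, and Δ_i = (y_(i+1) − y_i)/h_i = 11, -8, -4:
  1·M_0 + 4·M_1 + 1·M_2 = 6(Δ_1 - Δ_0) = -114
  1·M_1 + 4·M_2 + 1·M_3 = 6(Δ_2 - Δ_1) = 24
Clamped end conditions give two more equations: 2h_0·M_0 + h_0·M_1 = 6(Δ_0 - S'(0)) = 60 and h_2·M_2 + 2h_2·M_3 = 6(S'(3) - Δ_2) = -6.
Hence M_0 = 268/5, M_1 = -236/5, M_2 = 106/5, M_3 = -68/5.

-47.2000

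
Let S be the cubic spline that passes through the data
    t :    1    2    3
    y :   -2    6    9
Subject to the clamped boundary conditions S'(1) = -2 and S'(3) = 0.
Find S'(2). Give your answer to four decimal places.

8.7500

Put m_i = S'' at the i-th knot. Here h = (1, 1) and Δ = (8, 3), so the interior equations h_(i-1)·m_(i-1) + 2(h_(i-1)+h_i)·m_i + h_i·m_(i+1) = 6(Δ_i − Δ_(i-1)) read
  1·m_0 + 4·m_1 + 1·m_2 = 6(Δ_1 - Δ_0) = -30
Clamped end conditions give two more equations: 2h_0·m_0 + h_0·m_1 = 6(Δ_0 - S'(1)) = 60 and h_1·m_1 + 2h_1·m_2 = 6(S'(3) - Δ_1) = -18.
Forward elimination and back-substitution give m_0 = 77/2, m_1 = -17, m_2 = -1/2.
On [2, 3], S'(t) = b_1 + 2c_1·(t - 2) + 3d_1·(t - 2)² with b_1 = Δ_1 - h_1(2m_1 + m_2)/6 = 35/4, c_1 = m_1/2 = -17/2, d_1 = (m_2 - m_1)/(6h_1) = 11/4. So S'(2) = 35/4.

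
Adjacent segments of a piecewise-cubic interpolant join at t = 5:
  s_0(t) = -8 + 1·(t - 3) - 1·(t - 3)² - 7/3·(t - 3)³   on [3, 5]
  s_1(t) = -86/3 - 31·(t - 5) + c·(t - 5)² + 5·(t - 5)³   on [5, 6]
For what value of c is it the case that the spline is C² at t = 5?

s_0''(t) = -2 - 14·(t - 3), so s_0''(5) = -30. On the right, s_1''(5) = 2c, so c = -15.

-15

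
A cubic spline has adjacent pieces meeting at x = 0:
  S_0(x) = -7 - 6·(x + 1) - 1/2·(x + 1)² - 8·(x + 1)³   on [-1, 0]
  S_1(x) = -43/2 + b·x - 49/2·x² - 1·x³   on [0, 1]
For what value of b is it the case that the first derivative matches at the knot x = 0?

S_0'(x) = -6 - 1·(x + 1) - 24·(x + 1)², so S_0'(0) = -31. On the right, S_1'(0) = b, so b = -31.

-31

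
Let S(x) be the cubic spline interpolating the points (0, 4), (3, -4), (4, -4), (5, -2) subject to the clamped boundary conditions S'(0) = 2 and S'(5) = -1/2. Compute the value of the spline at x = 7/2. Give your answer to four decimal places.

-4.5237

Put m_i = S'' at the i-th knot. Here h = (3, 1, 1) and Δ = (-8/3, 0, 2), so the interior equations h_(i-1)·m_(i-1) + 2(h_(i-1)+h_i)·m_i + h_i·m_(i+1) = 6(Δ_i − Δ_(i-1)) read
  3·m_0 + 8·m_1 + 1·m_2 = 6(Δ_1 - Δ_0) = 16
  1·m_1 + 4·m_2 + 1·m_3 = 6(Δ_2 - Δ_1) = 12
Clamped end conditions give two more equations: 2h_0·m_0 + h_0·m_1 = 6(Δ_0 - S'(0)) = -28 and h_2·m_2 + 2h_2·m_3 = 6(S'(5) - Δ_2) = -15.
Solving: m_0 = -577/87, m_1 = 114/29, m_2 = 129/29, m_3 = -282/29.
On [3, 4], S(x) = -4 - 119/58·(x - 3) + 57/29·(x - 3)² + 5/58·(x - 3)³.
With (x - 3) = 1/2: S(7/2) = -2099/464.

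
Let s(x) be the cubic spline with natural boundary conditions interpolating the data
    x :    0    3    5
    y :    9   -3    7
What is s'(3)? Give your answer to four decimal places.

Let M_i = s''(x_i). Step sizes h_i = 3, 2; slopes of the chords Δ_i = (y_(i+1) - y_i)/h_i = -4, 5.
  3·M_0 + 10·M_1 + 2·M_2 = 6(Δ_1 - Δ_0) = 54
Natural end conditions: M_0 = M_2 = 0.
Forward elimination and back-substitution give M_0 = 0, M_1 = 27/5, M_2 = 0.
On [3, 5], s'(x) = b_1 + 2c_1·(x - 3) + 3d_1·(x - 3)² with b_1 = Δ_1 - h_1(2M_1 + M_2)/6 = 7/5, c_1 = M_1/2 = 27/10, d_1 = (M_2 - M_1)/(6h_1) = -9/20. So s'(3) = 7/5.

1.4000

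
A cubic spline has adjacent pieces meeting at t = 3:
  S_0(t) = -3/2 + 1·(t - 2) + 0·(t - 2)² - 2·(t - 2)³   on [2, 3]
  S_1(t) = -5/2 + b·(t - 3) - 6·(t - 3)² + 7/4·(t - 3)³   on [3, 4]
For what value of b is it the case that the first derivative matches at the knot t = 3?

S_0'(t) = 1 + 0·(t - 2) - 6·(t - 2)², so S_0'(3) = -5. On the right, S_1'(3) = b, so b = -5.

-5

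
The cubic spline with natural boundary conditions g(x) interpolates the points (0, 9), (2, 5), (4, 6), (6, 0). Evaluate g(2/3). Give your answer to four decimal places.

Write M_i for g''(x_i). With h_i = 2, 2, 2 and divided differences Δ_i = -2, 1/2, -3, the continuity of g' gives the tridiagonal system
  2·M_0 + 8·M_1 + 2·M_2 = 6(Δ_1 - Δ_0) = 15
  2·M_1 + 8·M_2 + 2·M_3 = 6(Δ_2 - Δ_1) = -21
Natural end conditions: M_0 = M_3 = 0.
Solving the tridiagonal system: M_0 = 0, M_1 = 27/10, M_2 = -33/10, M_3 = 0.
On [0, 2], g(x) = 9 - 29/10·x + 0·x² + 9/40·x³.
With x = 2/3: g(2/3) = 107/15.

7.1333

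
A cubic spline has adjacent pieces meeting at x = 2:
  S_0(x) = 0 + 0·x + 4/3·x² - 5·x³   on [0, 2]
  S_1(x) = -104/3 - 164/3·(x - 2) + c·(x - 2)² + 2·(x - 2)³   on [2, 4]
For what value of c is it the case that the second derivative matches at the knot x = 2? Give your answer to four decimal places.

S_0''(x) = 8/3 - 30·x, so S_0''(2) = -172/3. On the right, S_1''(2) = 2c, so c = -86/3.

-28.6667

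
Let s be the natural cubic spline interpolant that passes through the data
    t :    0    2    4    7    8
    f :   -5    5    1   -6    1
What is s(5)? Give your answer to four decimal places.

-3.8640

With M_i denoting the second derivative at x_i, h_i = 2, 2, 3, 1, and Δ_i = (y_(i+1) − y_i)/h_i = 5, -2, -7/3, 7:
  2·M_0 + 8·M_1 + 2·M_2 = 6(Δ_1 - Δ_0) = -42
  2·M_1 + 10·M_2 + 3·M_3 = 6(Δ_2 - Δ_1) = -2
  3·M_2 + 8·M_3 + 1·M_4 = 6(Δ_3 - Δ_2) = 56
Natural end conditions: M_0 = M_4 = 0.
Forward elimination and back-substitution give M_0 = 0, M_1 = -1307/268, M_2 = -100/67, M_3 = 1013/134, M_4 = 0.
On [4, 7], s(t) = 1 - 3715/804·(t - 4) - 50/67·(t - 4)² + 1213/2412·(t - 4)³.
With (t - 4) = 1: s(5) = -2330/603.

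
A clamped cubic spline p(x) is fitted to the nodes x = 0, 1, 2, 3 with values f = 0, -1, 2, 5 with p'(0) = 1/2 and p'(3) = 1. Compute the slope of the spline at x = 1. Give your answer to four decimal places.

0.3333

Put σ_i = p'' at the i-th knot. Here h = (1, 1, 1) and Δ = (-1, 3, 3), so the interior equations h_(i-1)·σ_(i-1) + 2(h_(i-1)+h_i)·σ_i + h_i·σ_(i+1) = 6(Δ_i − Δ_(i-1)) read
  1·σ_0 + 4·σ_1 + 1·σ_2 = 6(Δ_1 - Δ_0) = 24
  1·σ_1 + 4·σ_2 + 1·σ_3 = 6(Δ_2 - Δ_1) = 0
Clamped end conditions give two more equations: 2h_0·σ_0 + h_0·σ_1 = 6(Δ_0 - p'(0)) = -9 and h_2·σ_2 + 2h_2·σ_3 = 6(p'(3) - Δ_2) = -12.
Hence σ_0 = -26/3, σ_1 = 25/3, σ_2 = -2/3, σ_3 = -17/3.
On [1, 2], p'(x) = b_1 + 2c_1·(x - 1) + 3d_1·(x - 1)² with b_1 = Δ_1 - h_1(2σ_1 + σ_2)/6 = 1/3, c_1 = σ_1/2 = 25/6, d_1 = (σ_2 - σ_1)/(6h_1) = -3/2. So p'(1) = 1/3.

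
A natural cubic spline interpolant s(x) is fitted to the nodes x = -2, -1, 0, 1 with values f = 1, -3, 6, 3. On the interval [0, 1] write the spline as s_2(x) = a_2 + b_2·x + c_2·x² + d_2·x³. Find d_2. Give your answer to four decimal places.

Put M_i = s'' at the i-th knot. Here h = (1, 1, 1) and Δ = (-4, 9, -3), so the interior equations h_(i-1)·M_(i-1) + 2(h_(i-1)+h_i)·M_i + h_i·M_(i+1) = 6(Δ_i − Δ_(i-1)) read
  1·M_0 + 4·M_1 + 1·M_2 = 6(Δ_1 - Δ_0) = 78
  1·M_1 + 4·M_2 + 1·M_3 = 6(Δ_2 - Δ_1) = -72
Natural end conditions: M_0 = M_3 = 0.
Forward elimination and back-substitution give M_0 = 0, M_1 = 128/5, M_2 = -122/5, M_3 = 0.
On [0, 1], with s_2(x) = a_2 + b_2·x + c_2·x² + d_2·x³: c_2 = M_2/2 = -61/5, d_2 = (M_3 - M_2)/(6h_2) = 61/15, b_2 = Δ_2 - h_2(2M_2 + M_3)/6 = 77/15.

4.0667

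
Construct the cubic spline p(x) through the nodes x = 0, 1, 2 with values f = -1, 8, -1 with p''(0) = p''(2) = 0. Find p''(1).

Let M_i = p''(x_i). Step sizes h_i = 1, 1; slopes of the chords Δ_i = (y_(i+1) - y_i)/h_i = 9, -9.
  1·M_0 + 4·M_1 + 1·M_2 = 6(Δ_1 - Δ_0) = -108
Natural end conditions: M_0 = M_2 = 0.
Solving the tridiagonal system: M_0 = 0, M_1 = -27, M_2 = 0.

-27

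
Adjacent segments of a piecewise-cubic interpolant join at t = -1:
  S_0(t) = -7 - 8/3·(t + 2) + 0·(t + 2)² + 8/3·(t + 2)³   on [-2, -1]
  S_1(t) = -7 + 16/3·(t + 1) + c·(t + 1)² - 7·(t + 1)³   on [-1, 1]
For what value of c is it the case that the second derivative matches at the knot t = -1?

8

S_0''(t) = 0 + 16·(t + 2), so S_0''(-1) = 16. On the right, S_1''(-1) = 2c, so c = 8.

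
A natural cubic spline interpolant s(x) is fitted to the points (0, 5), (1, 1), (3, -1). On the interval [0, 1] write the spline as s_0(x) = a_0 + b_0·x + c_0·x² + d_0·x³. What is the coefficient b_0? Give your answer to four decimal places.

-4.5000

Put m_i = s'' at the i-th knot. Here h = (1, 2) and Δ = (-4, -1), so the interior equations h_(i-1)·m_(i-1) + 2(h_(i-1)+h_i)·m_i + h_i·m_(i+1) = 6(Δ_i − Δ_(i-1)) read
  1·m_0 + 6·m_1 + 2·m_2 = 6(Δ_1 - Δ_0) = 18
Natural end conditions: m_0 = m_2 = 0.
Solving the tridiagonal system: m_0 = 0, m_1 = 3, m_2 = 0.
On [0, 1], with s_0(x) = a_0 + b_0·x + c_0·x² + d_0·x³: c_0 = m_0/2 = 0, d_0 = (m_1 - m_0)/(6h_0) = 1/2, b_0 = Δ_0 - h_0(2m_0 + m_1)/6 = -9/2.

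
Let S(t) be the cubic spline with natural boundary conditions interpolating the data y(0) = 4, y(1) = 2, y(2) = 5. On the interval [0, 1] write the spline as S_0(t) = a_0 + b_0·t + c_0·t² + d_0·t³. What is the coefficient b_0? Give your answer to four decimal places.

Write M_i for S''(x_i). With h_i = 1, 1 and divided differences Δ_i = -2, 3, the continuity of S' gives the tridiagonal system
  1·M_0 + 4·M_1 + 1·M_2 = 6(Δ_1 - Δ_0) = 30
Natural end conditions: M_0 = M_2 = 0.
Forward elimination and back-substitution give M_0 = 0, M_1 = 15/2, M_2 = 0.
On [0, 1], with S_0(t) = a_0 + b_0·t + c_0·t² + d_0·t³: c_0 = M_0/2 = 0, d_0 = (M_1 - M_0)/(6h_0) = 5/4, b_0 = Δ_0 - h_0(2M_0 + M_1)/6 = -13/4.

-3.2500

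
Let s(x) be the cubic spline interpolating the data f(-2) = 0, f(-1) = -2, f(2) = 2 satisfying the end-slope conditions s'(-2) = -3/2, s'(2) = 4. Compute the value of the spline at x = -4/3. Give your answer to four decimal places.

-1.3426

Put σ_i = s'' at the i-th knot. Here h = (1, 3) and Δ = (-2, 4/3), so the interior equations h_(i-1)·σ_(i-1) + 2(h_(i-1)+h_i)·σ_i + h_i·σ_(i+1) = 6(Δ_i − Δ_(i-1)) read
  1·σ_0 + 8·σ_1 + 3·σ_2 = 6(Δ_1 - Δ_0) = 20
Clamped end conditions give two more equations: 2h_0·σ_0 + h_0·σ_1 = 6(Δ_0 - s'(-2)) = -3 and h_1·σ_1 + 2h_1·σ_2 = 6(s'(2) - Δ_1) = 16.
Solving: σ_0 = -21/8, σ_1 = 9/4, σ_2 = 37/24.
On [-2, -1], s(x) = 0 - 3/2·(x + 2) - 21/16·(x + 2)² + 13/16·(x + 2)³.
With (x + 2) = 2/3: s(-4/3) = -145/108.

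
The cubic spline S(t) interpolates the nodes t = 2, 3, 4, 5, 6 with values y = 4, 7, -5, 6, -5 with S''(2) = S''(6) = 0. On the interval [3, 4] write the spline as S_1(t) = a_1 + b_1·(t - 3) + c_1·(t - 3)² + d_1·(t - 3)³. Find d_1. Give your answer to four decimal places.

Put M_i = S'' at the i-th knot. Here h = (1, 1, 1, 1) and Δ = (3, -12, 11, -11), so the interior equations h_(i-1)·M_(i-1) + 2(h_(i-1)+h_i)·M_i + h_i·M_(i+1) = 6(Δ_i − Δ_(i-1)) read
  1·M_0 + 4·M_1 + 1·M_2 = 6(Δ_1 - Δ_0) = -90
  1·M_1 + 4·M_2 + 1·M_3 = 6(Δ_2 - Δ_1) = 138
  1·M_2 + 4·M_3 + 1·M_4 = 6(Δ_3 - Δ_2) = -132
Natural end conditions: M_0 = M_4 = 0.
Solving: M_0 = 0, M_1 = -1017/28, M_2 = 387/7, M_3 = -1311/28, M_4 = 0.
On [3, 4], with S_1(t) = a_1 + b_1·(t - 3) + c_1·(t - 3)² + d_1·(t - 3)³: c_1 = M_1/2 = -1017/56, d_1 = (M_2 - M_1)/(6h_1) = 855/56, b_1 = Δ_1 - h_1(2M_1 + M_2)/6 = -255/28.

15.2679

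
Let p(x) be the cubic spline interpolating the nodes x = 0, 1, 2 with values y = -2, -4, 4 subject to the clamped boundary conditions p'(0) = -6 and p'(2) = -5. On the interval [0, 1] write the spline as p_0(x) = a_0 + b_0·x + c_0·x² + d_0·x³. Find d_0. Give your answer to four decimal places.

5.2500

Let M_i = p''(x_i). Step sizes h_i = 1, 1; slopes of the chords Δ_i = (y_(i+1) - y_i)/h_i = -2, 8.
  1·M_0 + 4·M_1 + 1·M_2 = 6(Δ_1 - Δ_0) = 60
Clamped end conditions give two more equations: 2h_0·M_0 + h_0·M_1 = 6(Δ_0 - p'(0)) = 24 and h_1·M_1 + 2h_1·M_2 = 6(p'(2) - Δ_1) = -78.
Solving: M_0 = -5/2, M_1 = 29, M_2 = -107/2.
On [0, 1], with p_0(x) = a_0 + b_0·x + c_0·x² + d_0·x³: c_0 = M_0/2 = -5/4, d_0 = (M_1 - M_0)/(6h_0) = 21/4, b_0 = Δ_0 - h_0(2M_0 + M_1)/6 = -6.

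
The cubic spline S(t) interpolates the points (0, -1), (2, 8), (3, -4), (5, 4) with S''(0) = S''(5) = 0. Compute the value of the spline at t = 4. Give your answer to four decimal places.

-4.8214

Let M_i = S''(x_i). Step sizes h_i = 2, 1, 2; slopes of the chords Δ_i = (y_(i+1) - y_i)/h_i = 9/2, -12, 4.
  2·M_0 + 6·M_1 + 1·M_2 = 6(Δ_1 - Δ_0) = -99
  1·M_1 + 6·M_2 + 2·M_3 = 6(Δ_2 - Δ_1) = 96
Natural end conditions: M_0 = M_3 = 0.
Hence M_0 = 0, M_1 = -138/7, M_2 = 135/7, M_3 = 0.
On [3, 5], S(t) = -4 - 62/7·(t - 3) + 135/14·(t - 3)² - 45/28·(t - 3)³.
With (t - 3) = 1: S(4) = -135/28.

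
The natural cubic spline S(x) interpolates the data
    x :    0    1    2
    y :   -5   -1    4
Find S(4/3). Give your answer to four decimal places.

With M_i denoting the second derivative at x_i, h_i = 1, 1, and Δ_i = (y_(i+1) − y_i)/h_i = 4, 5:
  1·M_0 + 4·M_1 + 1·M_2 = 6(Δ_1 - Δ_0) = 6
Natural end conditions: M_0 = M_2 = 0.
Forward elimination and back-substitution give M_0 = 0, M_1 = 3/2, M_2 = 0.
On [1, 2], S(x) = -1 + 9/2·(x - 1) + 3/4·(x - 1)² - 1/4·(x - 1)³.
With (x - 1) = 1/3: S(4/3) = 31/54.

0.5741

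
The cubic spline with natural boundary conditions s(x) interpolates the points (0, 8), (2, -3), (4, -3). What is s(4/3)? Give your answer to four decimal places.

Write m_i for s''(x_i). With h_i = 2, 2 and divided differences Δ_i = -11/2, 0, the continuity of s' gives the tridiagonal system
  2·m_0 + 8·m_1 + 2·m_2 = 6(Δ_1 - Δ_0) = 33
Natural end conditions: m_0 = m_2 = 0.
Hence m_0 = 0, m_1 = 33/8, m_2 = 0.
On [0, 2], s(x) = 8 - 55/8·x + 0·x² + 11/32·x³.
With x = 4/3: s(4/3) = -19/54.

-0.3519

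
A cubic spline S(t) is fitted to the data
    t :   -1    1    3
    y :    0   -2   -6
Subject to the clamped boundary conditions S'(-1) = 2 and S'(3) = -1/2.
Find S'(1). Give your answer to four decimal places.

-2.6250

Let m_i = S''(x_i). Step sizes h_i = 2, 2; slopes of the chords Δ_i = (y_(i+1) - y_i)/h_i = -1, -2.
  2·m_0 + 8·m_1 + 2·m_2 = 6(Δ_1 - Δ_0) = -6
Clamped end conditions give two more equations: 2h_0·m_0 + h_0·m_1 = 6(Δ_0 - S'(-1)) = -18 and h_1·m_1 + 2h_1·m_2 = 6(S'(3) - Δ_1) = 9.
Solving: m_0 = -35/8, m_1 = -1/4, m_2 = 19/8.
On [1, 3], S'(t) = b_1 + 2c_1·(t - 1) + 3d_1·(t - 1)² with b_1 = Δ_1 - h_1(2m_1 + m_2)/6 = -21/8, c_1 = m_1/2 = -1/8, d_1 = (m_2 - m_1)/(6h_1) = 7/32. So S'(1) = -21/8.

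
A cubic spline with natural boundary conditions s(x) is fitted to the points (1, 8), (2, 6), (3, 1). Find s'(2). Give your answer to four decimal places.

-3.5000

Put σ_i = s'' at the i-th knot. Here h = (1, 1) and Δ = (-2, -5), so the interior equations h_(i-1)·σ_(i-1) + 2(h_(i-1)+h_i)·σ_i + h_i·σ_(i+1) = 6(Δ_i − Δ_(i-1)) read
  1·σ_0 + 4·σ_1 + 1·σ_2 = 6(Δ_1 - Δ_0) = -18
Natural end conditions: σ_0 = σ_2 = 0.
Solving: σ_0 = 0, σ_1 = -9/2, σ_2 = 0.
On [2, 3], s'(x) = b_1 + 2c_1·(x - 2) + 3d_1·(x - 2)² with b_1 = Δ_1 - h_1(2σ_1 + σ_2)/6 = -7/2, c_1 = σ_1/2 = -9/4, d_1 = (σ_2 - σ_1)/(6h_1) = 3/4. So s'(2) = -7/2.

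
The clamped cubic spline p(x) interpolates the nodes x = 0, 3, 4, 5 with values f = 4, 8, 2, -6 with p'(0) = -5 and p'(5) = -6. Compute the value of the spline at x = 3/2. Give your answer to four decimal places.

5.0560

Let m_i = p''(x_i). Step sizes h_i = 3, 1, 1; slopes of the chords Δ_i = (y_(i+1) - y_i)/h_i = 4/3, -6, -8.
  3·m_0 + 8·m_1 + 1·m_2 = 6(Δ_1 - Δ_0) = -44
  1·m_1 + 4·m_2 + 1·m_3 = 6(Δ_2 - Δ_1) = -12
Clamped end conditions give two more equations: 2h_0·m_0 + h_0·m_1 = 6(Δ_0 - p'(0)) = 38 and h_2·m_2 + 2h_2·m_3 = 6(p'(5) - Δ_2) = 12.
Solving the tridiagonal system: m_0 = 956/87, m_1 = -270/29, m_2 = -72/29, m_3 = 210/29.
On [0, 3], p(x) = 4 - 5·x + 478/87·x² - 883/783·x³.
With x = 3/2: p(3/2) = 1173/232.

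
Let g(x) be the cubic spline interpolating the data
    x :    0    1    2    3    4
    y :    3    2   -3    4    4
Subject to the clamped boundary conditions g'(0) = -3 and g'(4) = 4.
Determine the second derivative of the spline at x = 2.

Let σ_i = g''(x_i). Step sizes h_i = 1, 1, 1, 1; slopes of the chords Δ_i = (y_(i+1) - y_i)/h_i = -1, -5, 7, 0.
  1·σ_0 + 4·σ_1 + 1·σ_2 = 6(Δ_1 - Δ_0) = -24
  1·σ_1 + 4·σ_2 + 1·σ_3 = 6(Δ_2 - Δ_1) = 72
  1·σ_2 + 4·σ_3 + 1·σ_4 = 6(Δ_3 - Δ_2) = -42
Clamped end conditions give two more equations: 2h_0·σ_0 + h_0·σ_1 = 6(Δ_0 - g'(0)) = 12 and h_3·σ_3 + 2h_3·σ_4 = 6(g'(4) - Δ_3) = 24.
Hence σ_0 = 100/7, σ_1 = -116/7, σ_2 = 28, σ_3 = -164/7, σ_4 = 166/7.

28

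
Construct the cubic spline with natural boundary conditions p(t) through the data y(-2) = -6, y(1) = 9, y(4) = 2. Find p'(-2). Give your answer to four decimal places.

6.8333

Put M_i = p'' at the i-th knot. Here h = (3, 3) and Δ = (5, -7/3), so the interior equations h_(i-1)·M_(i-1) + 2(h_(i-1)+h_i)·M_i + h_i·M_(i+1) = 6(Δ_i − Δ_(i-1)) read
  3·M_0 + 12·M_1 + 3·M_2 = 6(Δ_1 - Δ_0) = -44
Natural end conditions: M_0 = M_2 = 0.
Forward elimination and back-substitution give M_0 = 0, M_1 = -11/3, M_2 = 0.
On [-2, 1], p'(t) = b_0 + 2c_0·(t + 2) + 3d_0·(t + 2)² with b_0 = Δ_0 - h_0(2M_0 + M_1)/6 = 41/6, c_0 = M_0/2 = 0, d_0 = (M_1 - M_0)/(6h_0) = -11/54. So p'(-2) = 41/6.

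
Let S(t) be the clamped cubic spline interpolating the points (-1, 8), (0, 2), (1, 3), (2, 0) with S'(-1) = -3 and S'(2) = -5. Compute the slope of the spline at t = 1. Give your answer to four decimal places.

0.5333

Let M_i = S''(x_i). Step sizes h_i = 1, 1, 1; slopes of the chords Δ_i = (y_(i+1) - y_i)/h_i = -6, 1, -3.
  1·M_0 + 4·M_1 + 1·M_2 = 6(Δ_1 - Δ_0) = 42
  1·M_1 + 4·M_2 + 1·M_3 = 6(Δ_2 - Δ_1) = -24
Clamped end conditions give two more equations: 2h_0·M_0 + h_0·M_1 = 6(Δ_0 - S'(-1)) = -18 and h_2·M_2 + 2h_2·M_3 = 6(S'(2) - Δ_2) = -12.
Hence M_0 = -266/15, M_1 = 262/15, M_2 = -152/15, M_3 = -14/15.
On [1, 2], S'(t) = b_2 + 2c_2·(t - 1) + 3d_2·(t - 1)² with b_2 = Δ_2 - h_2(2M_2 + M_3)/6 = 8/15, c_2 = M_2/2 = -76/15, d_2 = (M_3 - M_2)/(6h_2) = 23/15. So S'(1) = 8/15.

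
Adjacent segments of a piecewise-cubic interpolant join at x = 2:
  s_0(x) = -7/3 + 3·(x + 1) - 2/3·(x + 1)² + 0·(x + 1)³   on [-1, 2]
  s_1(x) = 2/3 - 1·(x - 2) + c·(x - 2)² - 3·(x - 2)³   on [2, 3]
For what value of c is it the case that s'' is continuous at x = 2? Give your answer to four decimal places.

s_0''(x) = -4/3 + 0·(x + 1), so s_0''(2) = -4/3. On the right, s_1''(2) = 2c, so c = -2/3.

-0.6667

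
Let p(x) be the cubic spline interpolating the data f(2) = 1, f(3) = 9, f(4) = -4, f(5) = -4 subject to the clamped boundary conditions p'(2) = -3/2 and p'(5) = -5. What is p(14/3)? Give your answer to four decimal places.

-3.8642

Write M_i for p''(x_i). With h_i = 1, 1, 1 and divided differences Δ_i = 8, -13, 0, the continuity of p' gives the tridiagonal system
  1·M_0 + 4·M_1 + 1·M_2 = 6(Δ_1 - Δ_0) = -126
  1·M_1 + 4·M_2 + 1·M_3 = 6(Δ_2 - Δ_1) = 78
Clamped end conditions give two more equations: 2h_0·M_0 + h_0·M_1 = 6(Δ_0 - p'(2)) = 57 and h_2·M_2 + 2h_2·M_3 = 6(p'(5) - Δ_2) = -30.
Forward elimination and back-substitution give M_0 = 170/3, M_1 = -169/3, M_2 = 128/3, M_3 = -109/3.
On [4, 5], p(x) = -4 - 49/6·(x - 4) + 64/3·(x - 4)² - 79/6·(x - 4)³.
With (x - 4) = 2/3: p(14/3) = -313/81.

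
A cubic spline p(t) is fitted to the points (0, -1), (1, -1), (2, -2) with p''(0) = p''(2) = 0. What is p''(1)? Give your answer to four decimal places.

-1.5000

With M_i denoting the second derivative at x_i, h_i = 1, 1, and Δ_i = (y_(i+1) − y_i)/h_i = 0, -1:
  1·M_0 + 4·M_1 + 1·M_2 = 6(Δ_1 - Δ_0) = -6
Natural end conditions: M_0 = M_2 = 0.
Solving: M_0 = 0, M_1 = -3/2, M_2 = 0.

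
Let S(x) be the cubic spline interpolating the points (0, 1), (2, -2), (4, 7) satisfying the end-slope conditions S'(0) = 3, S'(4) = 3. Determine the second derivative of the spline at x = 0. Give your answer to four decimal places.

-11.2500

Put σ_i = S'' at the i-th knot. Here h = (2, 2) and Δ = (-3/2, 9/2), so the interior equations h_(i-1)·σ_(i-1) + 2(h_(i-1)+h_i)·σ_i + h_i·σ_(i+1) = 6(Δ_i − Δ_(i-1)) read
  2·σ_0 + 8·σ_1 + 2·σ_2 = 6(Δ_1 - Δ_0) = 36
Clamped end conditions give two more equations: 2h_0·σ_0 + h_0·σ_1 = 6(Δ_0 - S'(0)) = -27 and h_1·σ_1 + 2h_1·σ_2 = 6(S'(4) - Δ_1) = -9.
Hence σ_0 = -45/4, σ_1 = 9, σ_2 = -27/4.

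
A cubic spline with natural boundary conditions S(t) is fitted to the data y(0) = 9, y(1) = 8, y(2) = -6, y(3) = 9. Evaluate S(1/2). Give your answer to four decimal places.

10.5250

Put M_i = S'' at the i-th knot. Here h = (1, 1, 1) and Δ = (-1, -14, 15), so the interior equations h_(i-1)·M_(i-1) + 2(h_(i-1)+h_i)·M_i + h_i·M_(i+1) = 6(Δ_i − Δ_(i-1)) read
  1·M_0 + 4·M_1 + 1·M_2 = 6(Δ_1 - Δ_0) = -78
  1·M_1 + 4·M_2 + 1·M_3 = 6(Δ_2 - Δ_1) = 174
Natural end conditions: M_0 = M_3 = 0.
Hence M_0 = 0, M_1 = -162/5, M_2 = 258/5, M_3 = 0.
On [0, 1], S(t) = 9 + 22/5·t + 0·t² - 27/5·t³.
With t = 1/2: S(1/2) = 421/40.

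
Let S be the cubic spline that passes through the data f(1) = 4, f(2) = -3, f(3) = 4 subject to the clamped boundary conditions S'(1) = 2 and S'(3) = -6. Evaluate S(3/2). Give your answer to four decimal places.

0.6250

Put M_i = S'' at the i-th knot. Here h = (1, 1) and Δ = (-7, 7), so the interior equations h_(i-1)·M_(i-1) + 2(h_(i-1)+h_i)·M_i + h_i·M_(i+1) = 6(Δ_i − Δ_(i-1)) read
  1·M_0 + 4·M_1 + 1·M_2 = 6(Δ_1 - Δ_0) = 84
Clamped end conditions give two more equations: 2h_0·M_0 + h_0·M_1 = 6(Δ_0 - S'(1)) = -54 and h_1·M_1 + 2h_1·M_2 = 6(S'(3) - Δ_1) = -78.
Forward elimination and back-substitution give M_0 = -52, M_1 = 50, M_2 = -64.
On [1, 2], S(t) = 4 + 2·(t - 1) - 26·(t - 1)² + 17·(t - 1)³.
With (t - 1) = 1/2: S(3/2) = 5/8.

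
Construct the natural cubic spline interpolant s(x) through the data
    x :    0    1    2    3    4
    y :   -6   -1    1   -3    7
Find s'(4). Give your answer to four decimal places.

14.1250

Let m_i = s''(x_i). Step sizes h_i = 1, 1, 1, 1; slopes of the chords Δ_i = (y_(i+1) - y_i)/h_i = 5, 2, -4, 10.
  1·m_0 + 4·m_1 + 1·m_2 = 6(Δ_1 - Δ_0) = -18
  1·m_1 + 4·m_2 + 1·m_3 = 6(Δ_2 - Δ_1) = -36
  1·m_2 + 4·m_3 + 1·m_4 = 6(Δ_3 - Δ_2) = 84
Natural end conditions: m_0 = m_4 = 0.
Solving: m_0 = 0, m_1 = -3/4, m_2 = -15, m_3 = 99/4, m_4 = 0.
On [3, 4], s'(x) = b_3 + 2c_3·(x - 3) + 3d_3·(x - 3)² with b_3 = Δ_3 - h_3(2m_3 + m_4)/6 = 7/4, c_3 = m_3/2 = 99/8, d_3 = (m_4 - m_3)/(6h_3) = -33/8. So s'(4) = 113/8.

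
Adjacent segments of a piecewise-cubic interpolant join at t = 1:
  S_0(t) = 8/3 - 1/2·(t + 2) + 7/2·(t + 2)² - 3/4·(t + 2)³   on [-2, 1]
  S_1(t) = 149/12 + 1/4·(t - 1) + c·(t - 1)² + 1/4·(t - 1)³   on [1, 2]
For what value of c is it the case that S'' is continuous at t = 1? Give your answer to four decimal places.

-3.2500

S_0''(t) = 7 - 9/2·(t + 2), so S_0''(1) = -13/2. On the right, S_1''(1) = 2c, so c = -13/4.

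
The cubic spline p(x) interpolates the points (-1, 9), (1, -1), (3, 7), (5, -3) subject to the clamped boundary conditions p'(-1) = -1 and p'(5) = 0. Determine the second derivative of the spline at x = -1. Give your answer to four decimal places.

-12.6667

Write m_i for p''(x_i). With h_i = 2, 2, 2 and divided differences Δ_i = -5, 4, -5, the continuity of p' gives the tridiagonal system
  2·m_0 + 8·m_1 + 2·m_2 = 6(Δ_1 - Δ_0) = 54
  2·m_1 + 8·m_2 + 2·m_3 = 6(Δ_2 - Δ_1) = -54
Clamped end conditions give two more equations: 2h_0·m_0 + h_0·m_1 = 6(Δ_0 - p'(-1)) = -24 and h_2·m_2 + 2h_2·m_3 = 6(p'(5) - Δ_2) = 30.
Hence m_0 = -38/3, m_1 = 40/3, m_2 = -41/3, m_3 = 43/3.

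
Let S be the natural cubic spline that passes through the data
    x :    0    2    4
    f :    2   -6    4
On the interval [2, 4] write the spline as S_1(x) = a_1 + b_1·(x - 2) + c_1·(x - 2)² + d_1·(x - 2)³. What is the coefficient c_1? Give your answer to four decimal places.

3.3750

Write M_i for S''(x_i). With h_i = 2, 2 and divided differences Δ_i = -4, 5, the continuity of S' gives the tridiagonal system
  2·M_0 + 8·M_1 + 2·M_2 = 6(Δ_1 - Δ_0) = 54
Natural end conditions: M_0 = M_2 = 0.
Forward elimination and back-substitution give M_0 = 0, M_1 = 27/4, M_2 = 0.
On [2, 4], with S_1(x) = a_1 + b_1·(x - 2) + c_1·(x - 2)² + d_1·(x - 2)³: c_1 = M_1/2 = 27/8, d_1 = (M_2 - M_1)/(6h_1) = -9/16, b_1 = Δ_1 - h_1(2M_1 + M_2)/6 = 1/2.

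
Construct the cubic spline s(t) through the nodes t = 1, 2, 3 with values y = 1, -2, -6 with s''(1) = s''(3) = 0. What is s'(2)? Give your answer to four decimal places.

-3.5000

Put m_i = s'' at the i-th knot. Here h = (1, 1) and Δ = (-3, -4), so the interior equations h_(i-1)·m_(i-1) + 2(h_(i-1)+h_i)·m_i + h_i·m_(i+1) = 6(Δ_i − Δ_(i-1)) read
  1·m_0 + 4·m_1 + 1·m_2 = 6(Δ_1 - Δ_0) = -6
Natural end conditions: m_0 = m_2 = 0.
Hence m_0 = 0, m_1 = -3/2, m_2 = 0.
On [2, 3], s'(t) = b_1 + 2c_1·(t - 2) + 3d_1·(t - 2)² with b_1 = Δ_1 - h_1(2m_1 + m_2)/6 = -7/2, c_1 = m_1/2 = -3/4, d_1 = (m_2 - m_1)/(6h_1) = 1/4. So s'(2) = -7/2.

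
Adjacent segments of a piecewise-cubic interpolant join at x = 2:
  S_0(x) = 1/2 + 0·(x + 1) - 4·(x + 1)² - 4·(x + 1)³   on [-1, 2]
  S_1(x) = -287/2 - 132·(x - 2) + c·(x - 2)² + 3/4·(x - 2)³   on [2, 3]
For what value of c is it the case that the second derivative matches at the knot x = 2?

-40

S_0''(x) = -8 - 24·(x + 1), so S_0''(2) = -80. On the right, S_1''(2) = 2c, so c = -40.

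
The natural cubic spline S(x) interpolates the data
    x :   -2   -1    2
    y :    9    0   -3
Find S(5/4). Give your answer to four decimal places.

Put σ_i = S'' at the i-th knot. Here h = (1, 3) and Δ = (-9, -1), so the interior equations h_(i-1)·σ_(i-1) + 2(h_(i-1)+h_i)·σ_i + h_i·σ_(i+1) = 6(Δ_i − Δ_(i-1)) read
  1·σ_0 + 8·σ_1 + 3·σ_2 = 6(Δ_1 - Δ_0) = 48
Natural end conditions: σ_0 = σ_2 = 0.
Hence σ_0 = 0, σ_1 = 6, σ_2 = 0.
On [-1, 2], S(x) = 0 - 7·(x + 1) + 3·(x + 1)² - 1/3·(x + 1)³.
With (x + 1) = 9/4: S(5/4) = -279/64.

-4.3594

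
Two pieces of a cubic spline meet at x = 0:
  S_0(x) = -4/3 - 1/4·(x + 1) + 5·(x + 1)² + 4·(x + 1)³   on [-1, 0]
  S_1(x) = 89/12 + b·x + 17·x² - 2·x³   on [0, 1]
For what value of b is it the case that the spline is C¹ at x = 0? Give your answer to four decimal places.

S_0'(x) = -1/4 + 10·(x + 1) + 12·(x + 1)², so S_0'(0) = 87/4. On the right, S_1'(0) = b, so b = 87/4.

21.7500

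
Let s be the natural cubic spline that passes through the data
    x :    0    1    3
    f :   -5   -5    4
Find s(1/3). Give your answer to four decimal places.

-5.2222

Let σ_i = s''(x_i). Step sizes h_i = 1, 2; slopes of the chords Δ_i = (y_(i+1) - y_i)/h_i = 0, 9/2.
  1·σ_0 + 6·σ_1 + 2·σ_2 = 6(Δ_1 - Δ_0) = 27
Natural end conditions: σ_0 = σ_2 = 0.
Hence σ_0 = 0, σ_1 = 9/2, σ_2 = 0.
On [0, 1], s(x) = -5 - 3/4·x + 0·x² + 3/4·x³.
With x = 1/3: s(1/3) = -47/9.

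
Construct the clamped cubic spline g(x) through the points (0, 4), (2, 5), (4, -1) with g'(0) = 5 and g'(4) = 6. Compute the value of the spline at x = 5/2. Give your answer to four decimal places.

2.1992

Put M_i = g'' at the i-th knot. Here h = (2, 2) and Δ = (1/2, -3), so the interior equations h_(i-1)·M_(i-1) + 2(h_(i-1)+h_i)·M_i + h_i·M_(i+1) = 6(Δ_i − Δ_(i-1)) read
  2·M_0 + 8·M_1 + 2·M_2 = 6(Δ_1 - Δ_0) = -21
Clamped end conditions give two more equations: 2h_0·M_0 + h_0·M_1 = 6(Δ_0 - g'(0)) = -27 and h_1·M_1 + 2h_1·M_2 = 6(g'(4) - Δ_1) = 54.
Solving: M_0 = -31/8, M_1 = -23/4, M_2 = 131/8.
On [2, 4], g(x) = 5 - 37/8·(x - 2) - 23/8·(x - 2)² + 59/32·(x - 2)³.
With (x - 2) = 1/2: g(5/2) = 563/256.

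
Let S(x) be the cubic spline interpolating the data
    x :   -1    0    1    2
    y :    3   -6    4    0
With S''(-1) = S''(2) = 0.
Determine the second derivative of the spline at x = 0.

36

With M_i denoting the second derivative at x_i, h_i = 1, 1, 1, and Δ_i = (y_(i+1) − y_i)/h_i = -9, 10, -4:
  1·M_0 + 4·M_1 + 1·M_2 = 6(Δ_1 - Δ_0) = 114
  1·M_1 + 4·M_2 + 1·M_3 = 6(Δ_2 - Δ_1) = -84
Natural end conditions: M_0 = M_3 = 0.
Forward elimination and back-substitution give M_0 = 0, M_1 = 36, M_2 = -30, M_3 = 0.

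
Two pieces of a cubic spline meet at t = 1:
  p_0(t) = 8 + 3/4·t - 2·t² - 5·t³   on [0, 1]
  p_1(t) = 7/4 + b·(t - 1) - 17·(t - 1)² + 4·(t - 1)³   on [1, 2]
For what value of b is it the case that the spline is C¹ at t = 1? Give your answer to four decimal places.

-18.2500

p_0'(t) = 3/4 - 4·t - 15·t², so p_0'(1) = -73/4. On the right, p_1'(1) = b, so b = -73/4.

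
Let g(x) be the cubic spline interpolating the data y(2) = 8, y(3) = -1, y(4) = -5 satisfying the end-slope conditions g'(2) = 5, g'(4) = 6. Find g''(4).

23

Write M_i for g''(x_i). With h_i = 1, 1 and divided differences Δ_i = -9, -4, the continuity of g' gives the tridiagonal system
  1·M_0 + 4·M_1 + 1·M_2 = 6(Δ_1 - Δ_0) = 30
Clamped end conditions give two more equations: 2h_0·M_0 + h_0·M_1 = 6(Δ_0 - g'(2)) = -84 and h_1·M_1 + 2h_1·M_2 = 6(g'(4) - Δ_1) = 60.
Solving: M_0 = -49, M_1 = 14, M_2 = 23.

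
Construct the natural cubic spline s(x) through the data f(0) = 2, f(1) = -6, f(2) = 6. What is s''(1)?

30

Put M_i = s'' at the i-th knot. Here h = (1, 1) and Δ = (-8, 12), so the interior equations h_(i-1)·M_(i-1) + 2(h_(i-1)+h_i)·M_i + h_i·M_(i+1) = 6(Δ_i − Δ_(i-1)) read
  1·M_0 + 4·M_1 + 1·M_2 = 6(Δ_1 - Δ_0) = 120
Natural end conditions: M_0 = M_2 = 0.
Solving: M_0 = 0, M_1 = 30, M_2 = 0.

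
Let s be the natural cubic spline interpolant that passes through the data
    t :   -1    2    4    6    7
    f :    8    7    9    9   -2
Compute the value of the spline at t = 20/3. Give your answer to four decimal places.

Put M_i = s'' at the i-th knot. Here h = (3, 2, 2, 1) and Δ = (-1/3, 1, 0, -11), so the interior equations h_(i-1)·M_(i-1) + 2(h_(i-1)+h_i)·M_i + h_i·M_(i+1) = 6(Δ_i − Δ_(i-1)) read
  3·M_0 + 10·M_1 + 2·M_2 = 6(Δ_1 - Δ_0) = 8
  2·M_1 + 8·M_2 + 2·M_3 = 6(Δ_2 - Δ_1) = -6
  2·M_2 + 6·M_3 + 1·M_4 = 6(Δ_3 - Δ_2) = -66
Natural end conditions: M_0 = M_4 = 0.
Hence M_0 = 0, M_1 = 5/13, M_2 = 27/13, M_3 = -152/13, M_4 = 0.
On [6, 7], s(t) = 9 - 277/39·(t - 6) - 76/13·(t - 6)² + 76/39·(t - 6)³.
With (t - 6) = 2/3: s(20/3) = 2363/1053.

2.2441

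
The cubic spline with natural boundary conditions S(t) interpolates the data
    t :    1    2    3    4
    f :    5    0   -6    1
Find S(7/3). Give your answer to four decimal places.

-2.6272

With M_i denoting the second derivative at x_i, h_i = 1, 1, 1, and Δ_i = (y_(i+1) − y_i)/h_i = -5, -6, 7:
  1·M_0 + 4·M_1 + 1·M_2 = 6(Δ_1 - Δ_0) = -6
  1·M_1 + 4·M_2 + 1·M_3 = 6(Δ_2 - Δ_1) = 78
Natural end conditions: M_0 = M_3 = 0.
Solving: M_0 = 0, M_1 = -34/5, M_2 = 106/5, M_3 = 0.
On [2, 3], S(t) = 0 - 109/15·(t - 2) - 17/5·(t - 2)² + 14/3·(t - 2)³.
With (t - 2) = 1/3: S(7/3) = -1064/405.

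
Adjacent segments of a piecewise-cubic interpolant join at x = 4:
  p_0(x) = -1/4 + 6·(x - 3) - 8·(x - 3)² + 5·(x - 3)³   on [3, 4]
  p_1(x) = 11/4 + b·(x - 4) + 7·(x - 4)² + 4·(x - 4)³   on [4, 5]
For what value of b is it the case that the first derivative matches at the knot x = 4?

5

p_0'(x) = 6 - 16·(x - 3) + 15·(x - 3)², so p_0'(4) = 5. On the right, p_1'(4) = b, so b = 5.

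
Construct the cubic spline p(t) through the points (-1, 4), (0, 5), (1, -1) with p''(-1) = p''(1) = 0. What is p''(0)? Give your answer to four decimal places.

Let M_i = p''(x_i). Step sizes h_i = 1, 1; slopes of the chords Δ_i = (y_(i+1) - y_i)/h_i = 1, -6.
  1·M_0 + 4·M_1 + 1·M_2 = 6(Δ_1 - Δ_0) = -42
Natural end conditions: M_0 = M_2 = 0.
Solving: M_0 = 0, M_1 = -21/2, M_2 = 0.

-10.5000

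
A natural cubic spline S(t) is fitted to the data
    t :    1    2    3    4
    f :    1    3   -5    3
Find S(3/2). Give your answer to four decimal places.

3.4000

Write m_i for S''(x_i). With h_i = 1, 1, 1 and divided differences Δ_i = 2, -8, 8, the continuity of S' gives the tridiagonal system
  1·m_0 + 4·m_1 + 1·m_2 = 6(Δ_1 - Δ_0) = -60
  1·m_1 + 4·m_2 + 1·m_3 = 6(Δ_2 - Δ_1) = 96
Natural end conditions: m_0 = m_3 = 0.
Forward elimination and back-substitution give m_0 = 0, m_1 = -112/5, m_2 = 148/5, m_3 = 0.
On [1, 2], S(t) = 1 + 86/15·(t - 1) + 0·(t - 1)² - 56/15·(t - 1)³.
With (t - 1) = 1/2: S(3/2) = 17/5.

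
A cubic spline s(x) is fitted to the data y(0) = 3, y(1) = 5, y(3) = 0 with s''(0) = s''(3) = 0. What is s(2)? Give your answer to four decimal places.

Write σ_i for s''(x_i). With h_i = 1, 2 and divided differences Δ_i = 2, -5/2, the continuity of s' gives the tridiagonal system
  1·σ_0 + 6·σ_1 + 2·σ_2 = 6(Δ_1 - Δ_0) = -27
Natural end conditions: σ_0 = σ_2 = 0.
Solving: σ_0 = 0, σ_1 = -9/2, σ_2 = 0.
On [1, 3], s(x) = 5 + 1/2·(x - 1) - 9/4·(x - 1)² + 3/8·(x - 1)³.
With (x - 1) = 1: s(2) = 29/8.

3.6250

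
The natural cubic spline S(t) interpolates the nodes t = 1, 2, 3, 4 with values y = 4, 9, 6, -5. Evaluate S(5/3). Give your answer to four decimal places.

7.9259

Write M_i for S''(x_i). With h_i = 1, 1, 1 and divided differences Δ_i = 5, -3, -11, the continuity of S' gives the tridiagonal system
  1·M_0 + 4·M_1 + 1·M_2 = 6(Δ_1 - Δ_0) = -48
  1·M_1 + 4·M_2 + 1·M_3 = 6(Δ_2 - Δ_1) = -48
Natural end conditions: M_0 = M_3 = 0.
Forward elimination and back-substitution give M_0 = 0, M_1 = -48/5, M_2 = -48/5, M_3 = 0.
On [1, 2], S(t) = 4 + 33/5·(t - 1) + 0·(t - 1)² - 8/5·(t - 1)³.
With (t - 1) = 2/3: S(5/3) = 214/27.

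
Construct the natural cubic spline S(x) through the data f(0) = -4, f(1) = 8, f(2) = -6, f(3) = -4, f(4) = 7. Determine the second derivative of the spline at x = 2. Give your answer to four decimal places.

With σ_i denoting the second derivative at x_i, h_i = 1, 1, 1, 1, and Δ_i = (y_(i+1) − y_i)/h_i = 12, -14, 2, 11:
  1·σ_0 + 4·σ_1 + 1·σ_2 = 6(Δ_1 - Δ_0) = -156
  1·σ_1 + 4·σ_2 + 1·σ_3 = 6(Δ_2 - Δ_1) = 96
  1·σ_2 + 4·σ_3 + 1·σ_4 = 6(Δ_3 - Δ_2) = 54
Natural end conditions: σ_0 = σ_4 = 0.
Solving: σ_0 = 0, σ_1 = -1335/28, σ_2 = 243/7, σ_3 = 135/28, σ_4 = 0.

34.7143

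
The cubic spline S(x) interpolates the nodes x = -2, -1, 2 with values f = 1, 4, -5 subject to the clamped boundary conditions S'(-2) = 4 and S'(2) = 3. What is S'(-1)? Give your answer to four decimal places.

0.3750

Let m_i = S''(x_i). Step sizes h_i = 1, 3; slopes of the chords Δ_i = (y_(i+1) - y_i)/h_i = 3, -3.
  1·m_0 + 8·m_1 + 3·m_2 = 6(Δ_1 - Δ_0) = -36
Clamped end conditions give two more equations: 2h_0·m_0 + h_0·m_1 = 6(Δ_0 - S'(-2)) = -6 and h_1·m_1 + 2h_1·m_2 = 6(S'(2) - Δ_1) = 36.
Solving: m_0 = 5/4, m_1 = -17/2, m_2 = 41/4.
On [-1, 2], S'(x) = b_1 + 2c_1·(x + 1) + 3d_1·(x + 1)² with b_1 = Δ_1 - h_1(2m_1 + m_2)/6 = 3/8, c_1 = m_1/2 = -17/4, d_1 = (m_2 - m_1)/(6h_1) = 25/24. So S'(-1) = 3/8.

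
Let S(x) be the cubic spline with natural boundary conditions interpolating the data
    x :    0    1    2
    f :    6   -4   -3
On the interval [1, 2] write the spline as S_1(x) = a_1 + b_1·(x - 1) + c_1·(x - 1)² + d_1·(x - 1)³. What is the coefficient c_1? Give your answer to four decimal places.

8.2500

Put M_i = S'' at the i-th knot. Here h = (1, 1) and Δ = (-10, 1), so the interior equations h_(i-1)·M_(i-1) + 2(h_(i-1)+h_i)·M_i + h_i·M_(i+1) = 6(Δ_i − Δ_(i-1)) read
  1·M_0 + 4·M_1 + 1·M_2 = 6(Δ_1 - Δ_0) = 66
Natural end conditions: M_0 = M_2 = 0.
Forward elimination and back-substitution give M_0 = 0, M_1 = 33/2, M_2 = 0.
On [1, 2], with S_1(x) = a_1 + b_1·(x - 1) + c_1·(x - 1)² + d_1·(x - 1)³: c_1 = M_1/2 = 33/4, d_1 = (M_2 - M_1)/(6h_1) = -11/4, b_1 = Δ_1 - h_1(2M_1 + M_2)/6 = -9/2.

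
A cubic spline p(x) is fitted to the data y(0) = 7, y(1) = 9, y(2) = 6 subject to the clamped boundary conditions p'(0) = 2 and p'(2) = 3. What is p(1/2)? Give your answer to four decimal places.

Write M_i for p''(x_i). With h_i = 1, 1 and divided differences Δ_i = 2, -3, the continuity of p' gives the tridiagonal system
  1·M_0 + 4·M_1 + 1·M_2 = 6(Δ_1 - Δ_0) = -30
Clamped end conditions give two more equations: 2h_0·M_0 + h_0·M_1 = 6(Δ_0 - p'(0)) = 0 and h_1·M_1 + 2h_1·M_2 = 6(p'(2) - Δ_1) = 36.
Hence M_0 = 8, M_1 = -16, M_2 = 26.
On [0, 1], p(x) = 7 + 2·x + 4·x² - 4·x³.
With x = 1/2: p(1/2) = 17/2.

8.5000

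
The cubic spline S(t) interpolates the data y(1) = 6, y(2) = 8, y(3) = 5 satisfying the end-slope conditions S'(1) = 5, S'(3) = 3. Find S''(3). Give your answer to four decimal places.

Put σ_i = S'' at the i-th knot. Here h = (1, 1) and Δ = (2, -3), so the interior equations h_(i-1)·σ_(i-1) + 2(h_(i-1)+h_i)·σ_i + h_i·σ_(i+1) = 6(Δ_i − Δ_(i-1)) read
  1·σ_0 + 4·σ_1 + 1·σ_2 = 6(Δ_1 - Δ_0) = -30
Clamped end conditions give two more equations: 2h_0·σ_0 + h_0·σ_1 = 6(Δ_0 - S'(1)) = -18 and h_1·σ_1 + 2h_1·σ_2 = 6(S'(3) - Δ_1) = 36.
Solving: σ_0 = -5/2, σ_1 = -13, σ_2 = 49/2.

24.5000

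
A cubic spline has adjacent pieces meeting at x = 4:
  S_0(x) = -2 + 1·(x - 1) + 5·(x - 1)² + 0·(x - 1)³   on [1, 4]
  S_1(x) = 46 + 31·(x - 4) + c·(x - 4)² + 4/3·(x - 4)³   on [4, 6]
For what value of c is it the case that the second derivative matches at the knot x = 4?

S_0''(x) = 10 + 0·(x - 1), so S_0''(4) = 10. On the right, S_1''(4) = 2c, so c = 5.

5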